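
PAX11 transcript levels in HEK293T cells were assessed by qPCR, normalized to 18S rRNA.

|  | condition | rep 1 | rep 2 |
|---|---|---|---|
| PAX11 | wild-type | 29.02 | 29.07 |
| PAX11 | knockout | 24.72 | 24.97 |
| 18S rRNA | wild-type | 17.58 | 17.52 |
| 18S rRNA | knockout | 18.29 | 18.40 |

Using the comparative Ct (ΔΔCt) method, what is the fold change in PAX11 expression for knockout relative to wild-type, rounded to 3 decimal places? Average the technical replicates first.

Mean Ct: PAX11 wild-type 29.045; PAX11 knockout 24.845; 18S rRNA wild-type 17.550; 18S rRNA knockout 18.345
ΔCt(wild-type) = 29.045 − 17.550 = 11.495
ΔCt(knockout) = 24.845 − 18.345 = 6.500
ΔΔCt = 6.500 − 11.495 = -4.995
Fold change = 2^(−(-4.995)) = 2^4.995 = 31.8893

31.889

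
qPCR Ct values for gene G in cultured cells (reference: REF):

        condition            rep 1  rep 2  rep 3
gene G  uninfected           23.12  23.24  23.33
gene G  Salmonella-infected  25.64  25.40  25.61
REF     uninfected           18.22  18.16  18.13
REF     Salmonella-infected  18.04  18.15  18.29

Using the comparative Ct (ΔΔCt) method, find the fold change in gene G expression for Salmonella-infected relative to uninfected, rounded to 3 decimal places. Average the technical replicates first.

0.199

Mean Ct: gene G uninfected 23.230; gene G Salmonella-infected 25.550; REF uninfected 18.170; REF Salmonella-infected 18.160
ΔCt(uninfected) = 23.230 − 18.170 = 5.060
ΔCt(Salmonella-infected) = 25.550 − 18.160 = 7.390
ΔΔCt = 7.390 − 5.060 = 2.330
Fold change = 2^(−2.330) = 0.1989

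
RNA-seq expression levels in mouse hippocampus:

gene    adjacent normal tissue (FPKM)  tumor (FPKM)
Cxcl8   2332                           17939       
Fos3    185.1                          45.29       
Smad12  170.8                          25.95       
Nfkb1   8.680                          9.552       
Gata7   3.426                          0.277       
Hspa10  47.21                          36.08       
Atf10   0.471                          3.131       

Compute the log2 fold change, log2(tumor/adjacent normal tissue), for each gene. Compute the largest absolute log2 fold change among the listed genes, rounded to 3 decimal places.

3.629

log2(17939/2332) = 2.943  (Cxcl8)
log2(45.29/185.1) = -2.031  (Fos3)
log2(25.95/170.8) = -2.719  (Smad12)
log2(9.552/8.680) = 0.138  (Nfkb1)
log2(0.277/3.426) = -3.629  (Gata7)
log2(36.08/47.21) = -0.388  (Hspa10)
log2(3.131/0.471) = 2.733  (Atf10)
The largest magnitude belongs to Gata7.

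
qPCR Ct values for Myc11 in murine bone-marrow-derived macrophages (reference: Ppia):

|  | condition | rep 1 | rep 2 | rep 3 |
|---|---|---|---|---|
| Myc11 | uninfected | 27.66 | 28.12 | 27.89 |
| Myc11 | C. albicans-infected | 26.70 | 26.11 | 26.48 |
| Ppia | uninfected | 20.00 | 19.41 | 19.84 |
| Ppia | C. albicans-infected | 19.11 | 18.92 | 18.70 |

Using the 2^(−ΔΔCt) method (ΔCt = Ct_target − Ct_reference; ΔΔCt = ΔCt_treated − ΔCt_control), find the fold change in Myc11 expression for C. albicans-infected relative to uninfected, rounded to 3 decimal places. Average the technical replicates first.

1.537

Mean Ct: Myc11 uninfected 27.890; Myc11 C. albicans-infected 26.430; Ppia uninfected 19.750; Ppia C. albicans-infected 18.910
ΔCt(uninfected) = 27.890 − 19.750 = 8.140
ΔCt(C. albicans-infected) = 26.430 − 18.910 = 7.520
ΔΔCt = 7.520 − 8.140 = -0.620
Fold change = 2^(−(-0.620)) = 2^0.620 = 1.5369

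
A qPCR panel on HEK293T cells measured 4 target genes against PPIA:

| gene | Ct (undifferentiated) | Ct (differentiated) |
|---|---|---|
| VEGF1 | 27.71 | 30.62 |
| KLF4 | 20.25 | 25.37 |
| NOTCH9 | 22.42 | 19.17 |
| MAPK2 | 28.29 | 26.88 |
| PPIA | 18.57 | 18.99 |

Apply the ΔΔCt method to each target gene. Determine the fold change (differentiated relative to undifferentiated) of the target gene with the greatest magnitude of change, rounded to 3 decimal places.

VEGF1: ΔΔCt = (30.62−18.99) − (27.71−18.57) = 11.63 − 9.14 = 2.49; fold change = 2^-2.49 = 0.178
KLF4: ΔΔCt = (25.37−18.99) − (20.25−18.57) = 6.38 − 1.68 = 4.70; fold change = 2^-4.70 = 0.038
NOTCH9: ΔΔCt = (19.17−18.99) − (22.42−18.57) = 0.18 − 3.85 = -3.67; fold change = 2^3.67 = 12.729
MAPK2: ΔΔCt = (26.88−18.99) − (28.29−18.57) = 7.89 − 9.72 = -1.83; fold change = 2^1.83 = 3.555
KLF4 has the largest |ΔΔCt| = 4.70.

0.038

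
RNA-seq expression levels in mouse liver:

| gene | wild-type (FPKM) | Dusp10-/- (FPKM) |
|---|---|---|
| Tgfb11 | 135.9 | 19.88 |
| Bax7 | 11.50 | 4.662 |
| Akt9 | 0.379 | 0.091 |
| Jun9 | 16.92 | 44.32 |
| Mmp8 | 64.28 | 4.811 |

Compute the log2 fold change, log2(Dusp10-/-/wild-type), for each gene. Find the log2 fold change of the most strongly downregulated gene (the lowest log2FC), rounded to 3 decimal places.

-3.740

log2(19.88/135.9) = -2.773  (Tgfb11)
log2(4.662/11.50) = -1.303  (Bax7)
log2(0.091/0.379) = -2.058  (Akt9)
log2(44.32/16.92) = 1.389  (Jun9)
log2(4.811/64.28) = -3.740  (Mmp8)
Mmp8 is most strongly downregulated.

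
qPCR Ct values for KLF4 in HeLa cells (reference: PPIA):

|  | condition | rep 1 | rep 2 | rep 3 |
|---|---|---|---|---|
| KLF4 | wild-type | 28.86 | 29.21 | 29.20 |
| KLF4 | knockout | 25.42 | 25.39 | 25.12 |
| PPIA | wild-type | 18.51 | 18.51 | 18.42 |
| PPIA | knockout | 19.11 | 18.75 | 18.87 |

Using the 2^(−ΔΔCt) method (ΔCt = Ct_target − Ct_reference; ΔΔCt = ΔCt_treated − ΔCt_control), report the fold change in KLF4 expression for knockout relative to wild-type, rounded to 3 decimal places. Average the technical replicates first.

Mean Ct: KLF4 wild-type 29.090; KLF4 knockout 25.310; PPIA wild-type 18.480; PPIA knockout 18.910
ΔCt(wild-type) = 29.090 − 18.480 = 10.610
ΔCt(knockout) = 25.310 − 18.910 = 6.400
ΔΔCt = 6.400 − 10.610 = -4.210
Fold change = 2^(−(-4.210)) = 2^4.210 = 18.5070

18.507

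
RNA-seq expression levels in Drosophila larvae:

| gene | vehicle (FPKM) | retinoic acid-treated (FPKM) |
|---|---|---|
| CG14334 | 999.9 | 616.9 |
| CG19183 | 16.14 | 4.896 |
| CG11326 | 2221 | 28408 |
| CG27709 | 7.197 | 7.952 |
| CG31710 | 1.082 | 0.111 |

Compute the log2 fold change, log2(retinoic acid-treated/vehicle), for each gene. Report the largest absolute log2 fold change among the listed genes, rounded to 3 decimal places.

log2(616.9/999.9) = -0.697  (CG14334)
log2(4.896/16.14) = -1.721  (CG19183)
log2(28408/2221) = 3.677  (CG11326)
log2(7.952/7.197) = 0.144  (CG27709)
log2(0.111/1.082) = -3.285  (CG31710)
The largest magnitude belongs to CG11326.

3.677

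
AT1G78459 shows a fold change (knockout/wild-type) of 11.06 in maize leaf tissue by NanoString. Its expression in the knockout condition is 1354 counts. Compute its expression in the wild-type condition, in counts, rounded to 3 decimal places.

122.423

wild-type expression = 1354 / 11.06 = 122.423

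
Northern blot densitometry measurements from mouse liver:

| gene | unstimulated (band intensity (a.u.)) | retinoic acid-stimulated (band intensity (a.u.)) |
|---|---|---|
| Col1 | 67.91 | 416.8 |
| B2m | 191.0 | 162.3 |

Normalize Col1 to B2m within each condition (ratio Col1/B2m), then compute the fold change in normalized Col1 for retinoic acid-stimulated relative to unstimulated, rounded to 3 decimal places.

Col1/B2m (unstimulated) = 67.91 / 191.0 = 0.35555
Col1/B2m (retinoic acid-stimulated) = 416.8 / 162.3 = 2.5681
Fold change = 2.5681 / 0.35555 = 7.2229

7.223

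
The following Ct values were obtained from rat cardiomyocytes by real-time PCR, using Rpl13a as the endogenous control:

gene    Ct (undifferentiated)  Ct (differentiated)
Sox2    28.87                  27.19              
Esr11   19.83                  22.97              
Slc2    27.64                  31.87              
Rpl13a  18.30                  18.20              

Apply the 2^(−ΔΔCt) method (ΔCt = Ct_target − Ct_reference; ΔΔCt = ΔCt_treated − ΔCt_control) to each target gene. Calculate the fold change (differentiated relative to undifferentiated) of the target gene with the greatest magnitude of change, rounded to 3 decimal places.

Sox2: ΔΔCt = (27.19−18.20) − (28.87−18.30) = 8.99 − 10.57 = -1.58; fold change = 2^1.58 = 2.990
Esr11: ΔΔCt = (22.97−18.20) − (19.83−18.30) = 4.77 − 1.53 = 3.24; fold change = 2^-3.24 = 0.106
Slc2: ΔΔCt = (31.87−18.20) − (27.64−18.30) = 13.67 − 9.34 = 4.33; fold change = 2^-4.33 = 0.050
Slc2 has the largest |ΔΔCt| = 4.33.

0.050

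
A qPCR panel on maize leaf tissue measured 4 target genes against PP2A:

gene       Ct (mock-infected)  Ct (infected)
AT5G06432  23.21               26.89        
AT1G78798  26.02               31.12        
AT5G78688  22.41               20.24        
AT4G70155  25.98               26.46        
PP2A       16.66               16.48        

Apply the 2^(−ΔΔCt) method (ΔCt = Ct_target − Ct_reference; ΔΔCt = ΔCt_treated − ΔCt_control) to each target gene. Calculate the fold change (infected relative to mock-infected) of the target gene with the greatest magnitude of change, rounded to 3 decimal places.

0.026

AT5G06432: ΔΔCt = (26.89−16.48) − (23.21−16.66) = 10.41 − 6.55 = 3.86; fold change = 2^-3.86 = 0.069
AT1G78798: ΔΔCt = (31.12−16.48) − (26.02−16.66) = 14.64 − 9.36 = 5.28; fold change = 2^-5.28 = 0.026
AT5G78688: ΔΔCt = (20.24−16.48) − (22.41−16.66) = 3.76 − 5.75 = -1.99; fold change = 2^1.99 = 3.972
AT4G70155: ΔΔCt = (26.46−16.48) − (25.98−16.66) = 9.98 − 9.32 = 0.66; fold change = 2^-0.66 = 0.633
AT1G78798 has the largest |ΔΔCt| = 5.28.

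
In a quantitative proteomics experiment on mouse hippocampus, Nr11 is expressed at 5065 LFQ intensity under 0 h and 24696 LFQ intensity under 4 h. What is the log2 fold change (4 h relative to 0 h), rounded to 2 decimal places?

2.29

Fold change = 24696 / 5065 = 4.8758
log2(4.8758) = 2.286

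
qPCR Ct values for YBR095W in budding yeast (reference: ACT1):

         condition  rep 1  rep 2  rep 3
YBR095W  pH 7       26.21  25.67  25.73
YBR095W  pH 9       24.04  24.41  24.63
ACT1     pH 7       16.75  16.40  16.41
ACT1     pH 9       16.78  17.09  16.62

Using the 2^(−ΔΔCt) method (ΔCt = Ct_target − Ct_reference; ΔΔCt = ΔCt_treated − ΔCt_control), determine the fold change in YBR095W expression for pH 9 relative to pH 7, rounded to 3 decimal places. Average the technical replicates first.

Mean Ct: YBR095W pH 7 25.870; YBR095W pH 9 24.360; ACT1 pH 7 16.520; ACT1 pH 9 16.830
ΔCt(pH 7) = 25.870 − 16.520 = 9.350
ΔCt(pH 9) = 24.360 − 16.830 = 7.530
ΔΔCt = 7.530 − 9.350 = -1.820
Fold change = 2^(−(-1.820)) = 2^1.820 = 3.5308

3.531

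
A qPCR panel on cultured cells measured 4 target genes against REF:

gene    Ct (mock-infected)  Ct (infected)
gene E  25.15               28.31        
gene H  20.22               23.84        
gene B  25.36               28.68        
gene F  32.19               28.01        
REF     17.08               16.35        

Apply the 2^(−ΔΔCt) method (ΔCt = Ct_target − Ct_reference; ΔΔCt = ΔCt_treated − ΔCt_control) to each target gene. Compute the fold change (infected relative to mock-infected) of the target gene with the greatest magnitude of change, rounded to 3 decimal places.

0.049

gene E: ΔΔCt = (28.31−16.35) − (25.15−17.08) = 11.96 − 8.07 = 3.89; fold change = 2^-3.89 = 0.067
gene H: ΔΔCt = (23.84−16.35) − (20.22−17.08) = 7.49 − 3.14 = 4.35; fold change = 2^-4.35 = 0.049
gene B: ΔΔCt = (28.68−16.35) − (25.36−17.08) = 12.33 − 8.28 = 4.05; fold change = 2^-4.05 = 0.060
gene F: ΔΔCt = (28.01−16.35) − (32.19−17.08) = 11.66 − 15.11 = -3.45; fold change = 2^3.45 = 10.928
gene H has the largest |ΔΔCt| = 4.35.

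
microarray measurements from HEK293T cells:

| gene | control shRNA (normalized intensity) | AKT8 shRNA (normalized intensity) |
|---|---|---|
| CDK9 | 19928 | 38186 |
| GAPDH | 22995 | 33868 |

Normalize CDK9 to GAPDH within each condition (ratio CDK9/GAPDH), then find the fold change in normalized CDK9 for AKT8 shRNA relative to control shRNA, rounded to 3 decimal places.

1.301

CDK9/GAPDH (control shRNA) = 19928 / 22995 = 0.86662
CDK9/GAPDH (AKT8 shRNA) = 38186 / 33868 = 1.1275
Fold change = 1.1275 / 0.86662 = 1.3010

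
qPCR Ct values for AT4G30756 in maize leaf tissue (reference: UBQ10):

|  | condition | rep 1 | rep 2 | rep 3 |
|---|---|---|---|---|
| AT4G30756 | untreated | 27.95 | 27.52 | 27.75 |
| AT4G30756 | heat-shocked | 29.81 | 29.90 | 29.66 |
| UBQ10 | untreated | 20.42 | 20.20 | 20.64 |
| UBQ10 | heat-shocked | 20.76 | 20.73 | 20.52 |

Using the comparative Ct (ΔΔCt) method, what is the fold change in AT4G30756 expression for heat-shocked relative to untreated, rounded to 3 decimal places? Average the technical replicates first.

Mean Ct: AT4G30756 untreated 27.740; AT4G30756 heat-shocked 29.790; UBQ10 untreated 20.420; UBQ10 heat-shocked 20.670
ΔCt(untreated) = 27.740 − 20.420 = 7.320
ΔCt(heat-shocked) = 29.790 − 20.670 = 9.120
ΔΔCt = 9.120 − 7.320 = 1.800
Fold change = 2^(−1.800) = 0.2872

0.287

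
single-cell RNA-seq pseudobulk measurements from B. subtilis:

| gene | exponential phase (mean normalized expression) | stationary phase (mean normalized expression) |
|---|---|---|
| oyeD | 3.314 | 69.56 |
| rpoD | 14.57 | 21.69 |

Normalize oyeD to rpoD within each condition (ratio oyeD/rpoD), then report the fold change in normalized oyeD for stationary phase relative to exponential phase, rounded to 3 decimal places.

14.100

oyeD/rpoD (exponential phase) = 3.314 / 14.57 = 0.22745
oyeD/rpoD (stationary phase) = 69.56 / 21.69 = 3.207
Fold change = 3.207 / 0.22745 = 14.0996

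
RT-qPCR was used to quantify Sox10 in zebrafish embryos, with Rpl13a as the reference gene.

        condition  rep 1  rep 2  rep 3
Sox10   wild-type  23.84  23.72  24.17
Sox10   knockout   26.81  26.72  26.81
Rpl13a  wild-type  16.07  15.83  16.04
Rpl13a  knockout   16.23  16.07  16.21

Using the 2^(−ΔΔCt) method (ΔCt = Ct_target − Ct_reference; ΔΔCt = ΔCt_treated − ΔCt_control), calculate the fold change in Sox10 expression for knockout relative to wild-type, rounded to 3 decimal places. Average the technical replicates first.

0.156

Mean Ct: Sox10 wild-type 23.910; Sox10 knockout 26.780; Rpl13a wild-type 15.980; Rpl13a knockout 16.170
ΔCt(wild-type) = 23.910 − 15.980 = 7.930
ΔCt(knockout) = 26.780 − 16.170 = 10.610
ΔΔCt = 10.610 − 7.930 = 2.680
Fold change = 2^(−2.680) = 0.1560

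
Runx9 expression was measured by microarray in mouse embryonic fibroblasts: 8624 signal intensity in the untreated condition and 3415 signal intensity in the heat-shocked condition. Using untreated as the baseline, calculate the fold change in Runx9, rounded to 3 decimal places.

Fold change = 3415 / 8624 = 0.3960
Runx9 is downregulated.

0.396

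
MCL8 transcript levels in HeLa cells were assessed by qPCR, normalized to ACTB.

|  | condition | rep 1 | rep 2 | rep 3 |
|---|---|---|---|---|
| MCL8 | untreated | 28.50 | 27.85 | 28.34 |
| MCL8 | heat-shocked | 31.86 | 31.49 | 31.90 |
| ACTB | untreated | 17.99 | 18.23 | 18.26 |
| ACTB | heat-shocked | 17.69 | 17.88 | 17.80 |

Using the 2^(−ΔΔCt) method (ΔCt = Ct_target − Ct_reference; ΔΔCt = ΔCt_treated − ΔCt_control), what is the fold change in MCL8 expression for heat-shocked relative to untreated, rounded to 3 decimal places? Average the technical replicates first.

Mean Ct: MCL8 untreated 28.230; MCL8 heat-shocked 31.750; ACTB untreated 18.160; ACTB heat-shocked 17.790
ΔCt(untreated) = 28.230 − 18.160 = 10.070
ΔCt(heat-shocked) = 31.750 − 17.790 = 13.960
ΔΔCt = 13.960 − 10.070 = 3.890
Fold change = 2^(−3.890) = 0.0675

0.067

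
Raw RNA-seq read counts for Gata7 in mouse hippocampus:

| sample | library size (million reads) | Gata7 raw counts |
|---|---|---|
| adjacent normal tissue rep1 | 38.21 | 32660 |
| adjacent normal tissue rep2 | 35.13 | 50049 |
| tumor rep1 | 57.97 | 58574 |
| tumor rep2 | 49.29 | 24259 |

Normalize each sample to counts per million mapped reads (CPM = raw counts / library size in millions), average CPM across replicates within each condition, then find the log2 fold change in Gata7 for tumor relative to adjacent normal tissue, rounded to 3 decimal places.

CPM(adjacent normal tissue rep1) = 32660 / 38.21 = 854.7501
CPM(adjacent normal tissue rep2) = 50049 / 35.13 = 1424.6798
CPM(tumor rep1) = 58574 / 57.97 = 1010.4192
CPM(tumor rep2) = 24259 / 49.29 = 492.1688
mean CPM(adjacent normal tissue) = 1139.7149; mean CPM(tumor) = 751.2940
Fold change = 751.2940 / 1139.7149 = 0.65919
log2(0.65919) = -0.6012

-0.601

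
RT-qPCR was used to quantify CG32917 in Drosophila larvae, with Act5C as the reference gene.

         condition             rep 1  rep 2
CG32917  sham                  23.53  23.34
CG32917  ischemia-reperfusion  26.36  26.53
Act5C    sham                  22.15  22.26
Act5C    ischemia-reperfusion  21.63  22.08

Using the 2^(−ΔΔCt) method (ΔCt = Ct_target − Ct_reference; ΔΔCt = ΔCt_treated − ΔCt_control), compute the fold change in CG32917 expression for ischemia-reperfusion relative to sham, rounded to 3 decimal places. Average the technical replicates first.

Mean Ct: CG32917 sham 23.435; CG32917 ischemia-reperfusion 26.445; Act5C sham 22.205; Act5C ischemia-reperfusion 21.855
ΔCt(sham) = 23.435 − 22.205 = 1.230
ΔCt(ischemia-reperfusion) = 26.445 − 21.855 = 4.590
ΔΔCt = 4.590 − 1.230 = 3.360
Fold change = 2^(−3.360) = 0.0974

0.097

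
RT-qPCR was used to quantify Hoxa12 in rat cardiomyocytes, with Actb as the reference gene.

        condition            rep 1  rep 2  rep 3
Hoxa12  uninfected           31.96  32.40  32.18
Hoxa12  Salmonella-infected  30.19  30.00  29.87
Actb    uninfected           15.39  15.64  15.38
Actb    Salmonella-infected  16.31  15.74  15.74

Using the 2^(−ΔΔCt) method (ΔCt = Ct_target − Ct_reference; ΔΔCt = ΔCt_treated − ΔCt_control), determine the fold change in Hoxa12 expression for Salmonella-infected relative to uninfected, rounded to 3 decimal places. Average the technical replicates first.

Mean Ct: Hoxa12 uninfected 32.180; Hoxa12 Salmonella-infected 30.020; Actb uninfected 15.470; Actb Salmonella-infected 15.930
ΔCt(uninfected) = 32.180 − 15.470 = 16.710
ΔCt(Salmonella-infected) = 30.020 − 15.930 = 14.090
ΔΔCt = 14.090 − 16.710 = -2.620
Fold change = 2^(−(-2.620)) = 2^2.620 = 6.1475

6.148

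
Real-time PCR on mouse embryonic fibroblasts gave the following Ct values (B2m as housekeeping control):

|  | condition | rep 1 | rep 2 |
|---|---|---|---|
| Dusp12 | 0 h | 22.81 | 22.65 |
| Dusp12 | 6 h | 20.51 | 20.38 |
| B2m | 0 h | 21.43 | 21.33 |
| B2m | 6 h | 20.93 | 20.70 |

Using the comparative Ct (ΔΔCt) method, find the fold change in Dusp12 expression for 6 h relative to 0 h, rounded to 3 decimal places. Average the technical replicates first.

3.294

Mean Ct: Dusp12 0 h 22.730; Dusp12 6 h 20.445; B2m 0 h 21.380; B2m 6 h 20.815
ΔCt(0 h) = 22.730 − 21.380 = 1.350
ΔCt(6 h) = 20.445 − 20.815 = -0.370
ΔΔCt = -0.370 − 1.350 = -1.720
Fold change = 2^(−(-1.720)) = 2^1.720 = 3.2944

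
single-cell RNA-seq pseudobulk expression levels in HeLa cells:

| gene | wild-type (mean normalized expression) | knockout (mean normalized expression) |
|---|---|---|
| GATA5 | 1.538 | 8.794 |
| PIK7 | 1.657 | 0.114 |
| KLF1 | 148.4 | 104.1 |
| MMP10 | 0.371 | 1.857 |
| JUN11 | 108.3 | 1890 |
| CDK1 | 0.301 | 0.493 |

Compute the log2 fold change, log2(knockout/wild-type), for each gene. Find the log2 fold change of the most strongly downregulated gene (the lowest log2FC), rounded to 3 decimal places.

log2(8.794/1.538) = 2.515  (GATA5)
log2(0.114/1.657) = -3.861  (PIK7)
log2(104.1/148.4) = -0.512  (KLF1)
log2(1.857/0.371) = 2.323  (MMP10)
log2(1890/108.3) = 4.125  (JUN11)
log2(0.493/0.301) = 0.712  (CDK1)
PIK7 is most strongly downregulated.

-3.861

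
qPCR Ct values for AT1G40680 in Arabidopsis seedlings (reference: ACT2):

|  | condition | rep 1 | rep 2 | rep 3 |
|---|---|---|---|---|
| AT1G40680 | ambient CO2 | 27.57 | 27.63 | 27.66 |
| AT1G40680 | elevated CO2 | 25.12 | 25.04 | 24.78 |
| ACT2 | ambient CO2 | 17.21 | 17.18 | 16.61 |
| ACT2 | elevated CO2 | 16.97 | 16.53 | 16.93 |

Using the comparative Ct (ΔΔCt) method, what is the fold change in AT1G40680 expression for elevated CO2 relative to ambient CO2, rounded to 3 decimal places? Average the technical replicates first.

5.464

Mean Ct: AT1G40680 ambient CO2 27.620; AT1G40680 elevated CO2 24.980; ACT2 ambient CO2 17.000; ACT2 elevated CO2 16.810
ΔCt(ambient CO2) = 27.620 − 17.000 = 10.620
ΔCt(elevated CO2) = 24.980 − 16.810 = 8.170
ΔΔCt = 8.170 − 10.620 = -2.450
Fold change = 2^(−(-2.450)) = 2^2.450 = 5.4642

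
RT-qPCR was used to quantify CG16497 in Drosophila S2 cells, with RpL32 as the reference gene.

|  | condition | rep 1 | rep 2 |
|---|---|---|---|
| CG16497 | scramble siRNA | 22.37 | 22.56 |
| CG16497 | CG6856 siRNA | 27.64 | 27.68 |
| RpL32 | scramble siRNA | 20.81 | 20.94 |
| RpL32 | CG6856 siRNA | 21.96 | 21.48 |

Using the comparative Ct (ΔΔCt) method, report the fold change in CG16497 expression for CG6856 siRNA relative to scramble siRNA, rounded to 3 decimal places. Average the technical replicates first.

0.049

Mean Ct: CG16497 scramble siRNA 22.465; CG16497 CG6856 siRNA 27.660; RpL32 scramble siRNA 20.875; RpL32 CG6856 siRNA 21.720
ΔCt(scramble siRNA) = 22.465 − 20.875 = 1.590
ΔCt(CG6856 siRNA) = 27.660 − 21.720 = 5.940
ΔΔCt = 5.940 − 1.590 = 4.350
Fold change = 2^(−4.350) = 0.0490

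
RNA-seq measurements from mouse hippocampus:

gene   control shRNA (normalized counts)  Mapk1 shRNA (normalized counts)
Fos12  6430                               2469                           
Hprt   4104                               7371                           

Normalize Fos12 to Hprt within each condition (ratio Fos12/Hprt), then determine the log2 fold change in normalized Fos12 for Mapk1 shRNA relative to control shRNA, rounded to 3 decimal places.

Fos12/Hprt (control shRNA) = 6430 / 4104 = 1.5668
Fos12/Hprt (Mapk1 shRNA) = 2469 / 7371 = 0.33496
Fold change = 0.33496 / 1.5668 = 0.2138
log2(0.2138) = -2.2257

-2.226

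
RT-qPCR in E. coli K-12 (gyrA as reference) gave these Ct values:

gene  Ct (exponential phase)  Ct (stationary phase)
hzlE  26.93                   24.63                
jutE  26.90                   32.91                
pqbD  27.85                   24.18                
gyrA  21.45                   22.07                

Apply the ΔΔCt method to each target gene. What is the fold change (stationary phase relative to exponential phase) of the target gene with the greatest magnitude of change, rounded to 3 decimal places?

hzlE: ΔΔCt = (24.63−22.07) − (26.93−21.45) = 2.56 − 5.48 = -2.92; fold change = 2^2.92 = 7.568
jutE: ΔΔCt = (32.91−22.07) − (26.90−21.45) = 10.84 − 5.45 = 5.39; fold change = 2^-5.39 = 0.024
pqbD: ΔΔCt = (24.18−22.07) − (27.85−21.45) = 2.11 − 6.40 = -4.29; fold change = 2^4.29 = 19.562
jutE has the largest |ΔΔCt| = 5.39.

0.024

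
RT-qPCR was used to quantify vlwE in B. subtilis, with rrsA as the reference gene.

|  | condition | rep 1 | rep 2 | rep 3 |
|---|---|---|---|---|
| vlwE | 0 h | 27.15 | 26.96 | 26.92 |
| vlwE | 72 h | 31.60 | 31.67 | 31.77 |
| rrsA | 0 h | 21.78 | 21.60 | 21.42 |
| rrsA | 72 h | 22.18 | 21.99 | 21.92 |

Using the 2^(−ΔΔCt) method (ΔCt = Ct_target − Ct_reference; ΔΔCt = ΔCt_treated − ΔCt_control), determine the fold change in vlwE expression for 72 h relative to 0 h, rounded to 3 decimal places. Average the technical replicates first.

Mean Ct: vlwE 0 h 27.010; vlwE 72 h 31.680; rrsA 0 h 21.600; rrsA 72 h 22.030
ΔCt(0 h) = 27.010 − 21.600 = 5.410
ΔCt(72 h) = 31.680 − 22.030 = 9.650
ΔΔCt = 9.650 − 5.410 = 4.240
Fold change = 2^(−4.240) = 0.0529

0.053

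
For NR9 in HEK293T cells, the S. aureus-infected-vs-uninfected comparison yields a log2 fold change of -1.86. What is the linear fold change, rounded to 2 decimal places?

0.28

Fold change = 2^(-1.86) = 0.275
That is, NR9 drops to 27.5% of the uninfected level.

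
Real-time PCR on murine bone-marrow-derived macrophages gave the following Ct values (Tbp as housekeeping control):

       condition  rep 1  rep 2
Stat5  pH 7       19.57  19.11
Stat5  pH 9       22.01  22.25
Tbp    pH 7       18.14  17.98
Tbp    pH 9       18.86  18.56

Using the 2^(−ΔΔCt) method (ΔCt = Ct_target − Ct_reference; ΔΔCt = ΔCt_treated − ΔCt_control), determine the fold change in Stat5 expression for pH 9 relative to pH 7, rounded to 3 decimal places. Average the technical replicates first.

Mean Ct: Stat5 pH 7 19.340; Stat5 pH 9 22.130; Tbp pH 7 18.060; Tbp pH 9 18.710
ΔCt(pH 7) = 19.340 − 18.060 = 1.280
ΔCt(pH 9) = 22.130 − 18.710 = 3.420
ΔΔCt = 3.420 − 1.280 = 2.140
Fold change = 2^(−2.140) = 0.2269

0.227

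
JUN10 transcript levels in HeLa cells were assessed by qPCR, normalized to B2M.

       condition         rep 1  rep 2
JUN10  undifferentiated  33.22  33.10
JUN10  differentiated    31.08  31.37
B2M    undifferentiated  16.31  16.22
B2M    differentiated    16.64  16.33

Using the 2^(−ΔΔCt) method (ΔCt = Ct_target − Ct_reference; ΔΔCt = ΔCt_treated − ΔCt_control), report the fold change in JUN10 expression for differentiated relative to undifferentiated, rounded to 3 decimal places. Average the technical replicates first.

4.454

Mean Ct: JUN10 undifferentiated 33.160; JUN10 differentiated 31.225; B2M undifferentiated 16.265; B2M differentiated 16.485
ΔCt(undifferentiated) = 33.160 − 16.265 = 16.895
ΔCt(differentiated) = 31.225 − 16.485 = 14.740
ΔΔCt = 14.740 − 16.895 = -2.155
Fold change = 2^(−(-2.155)) = 2^2.155 = 4.4537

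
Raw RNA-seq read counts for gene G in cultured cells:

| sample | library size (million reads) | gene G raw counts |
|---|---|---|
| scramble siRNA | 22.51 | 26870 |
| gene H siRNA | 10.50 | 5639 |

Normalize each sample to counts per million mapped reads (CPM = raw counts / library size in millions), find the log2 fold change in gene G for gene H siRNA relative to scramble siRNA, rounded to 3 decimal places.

-1.152

CPM(scramble siRNA) = 26870 / 22.51 = 1193.6917
CPM(gene H siRNA) = 5639 / 10.50 = 537.0476
Fold change = 537.0476 / 1193.6917 = 0.44990
log2(0.44990) = -1.1523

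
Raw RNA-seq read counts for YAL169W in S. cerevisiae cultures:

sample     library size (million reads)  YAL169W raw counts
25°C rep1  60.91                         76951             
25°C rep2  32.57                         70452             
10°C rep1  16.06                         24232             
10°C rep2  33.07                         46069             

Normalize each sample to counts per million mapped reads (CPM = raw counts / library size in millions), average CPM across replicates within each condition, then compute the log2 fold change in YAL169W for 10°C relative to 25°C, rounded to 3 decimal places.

-0.240

CPM(25°C rep1) = 76951 / 60.91 = 1263.3558
CPM(25°C rep2) = 70452 / 32.57 = 2163.0949
CPM(10°C rep1) = 24232 / 16.06 = 1508.8418
CPM(10°C rep2) = 46069 / 33.07 = 1393.0753
mean CPM(25°C) = 1713.2253; mean CPM(10°C) = 1450.9586
Fold change = 1450.9586 / 1713.2253 = 0.84692
log2(0.84692) = -0.2397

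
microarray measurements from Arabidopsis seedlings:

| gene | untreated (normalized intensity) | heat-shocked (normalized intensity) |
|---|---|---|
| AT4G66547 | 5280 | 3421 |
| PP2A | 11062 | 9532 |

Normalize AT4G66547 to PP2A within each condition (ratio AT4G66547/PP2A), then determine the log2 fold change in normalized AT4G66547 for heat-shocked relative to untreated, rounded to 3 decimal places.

AT4G66547/PP2A (untreated) = 5280 / 11062 = 0.47731
AT4G66547/PP2A (heat-shocked) = 3421 / 9532 = 0.3589
Fold change = 0.3589 / 0.47731 = 0.7519
log2(0.7519) = -0.4114

-0.411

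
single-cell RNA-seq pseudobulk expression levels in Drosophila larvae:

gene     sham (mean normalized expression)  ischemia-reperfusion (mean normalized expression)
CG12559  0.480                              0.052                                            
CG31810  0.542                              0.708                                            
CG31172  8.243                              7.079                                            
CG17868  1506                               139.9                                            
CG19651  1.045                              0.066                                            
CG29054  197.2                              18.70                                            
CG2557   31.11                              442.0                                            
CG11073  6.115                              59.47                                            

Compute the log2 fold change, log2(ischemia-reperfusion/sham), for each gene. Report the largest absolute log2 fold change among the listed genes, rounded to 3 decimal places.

3.985

log2(0.052/0.480) = -3.206  (CG12559)
log2(0.708/0.542) = 0.385  (CG31810)
log2(7.079/8.243) = -0.220  (CG31172)
log2(139.9/1506) = -3.428  (CG17868)
log2(0.066/1.045) = -3.985  (CG19651)
log2(18.70/197.2) = -3.399  (CG29054)
log2(442.0/31.11) = 3.829  (CG2557)
log2(59.47/6.115) = 3.282  (CG11073)
The largest magnitude belongs to CG19651.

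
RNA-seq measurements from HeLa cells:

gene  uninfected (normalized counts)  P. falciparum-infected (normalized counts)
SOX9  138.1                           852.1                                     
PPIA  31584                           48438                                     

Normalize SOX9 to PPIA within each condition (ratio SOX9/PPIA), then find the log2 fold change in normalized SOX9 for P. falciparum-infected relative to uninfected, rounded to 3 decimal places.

SOX9/PPIA (uninfected) = 138.1 / 31584 = 0.0043725
SOX9/PPIA (P. falciparum-infected) = 852.1 / 48438 = 0.017592
Fold change = 0.017592 / 0.0043725 = 4.0233
log2(4.0233) = 2.0084

2.008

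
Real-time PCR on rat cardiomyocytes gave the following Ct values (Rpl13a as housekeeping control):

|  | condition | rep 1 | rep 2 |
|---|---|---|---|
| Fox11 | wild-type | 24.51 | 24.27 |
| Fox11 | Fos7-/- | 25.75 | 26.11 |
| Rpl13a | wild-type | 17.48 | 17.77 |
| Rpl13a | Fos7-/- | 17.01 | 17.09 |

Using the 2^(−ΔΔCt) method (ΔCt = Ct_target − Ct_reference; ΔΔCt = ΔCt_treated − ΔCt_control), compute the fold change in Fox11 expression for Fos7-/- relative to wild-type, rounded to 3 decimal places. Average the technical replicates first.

Mean Ct: Fox11 wild-type 24.390; Fox11 Fos7-/- 25.930; Rpl13a wild-type 17.625; Rpl13a Fos7-/- 17.050
ΔCt(wild-type) = 24.390 − 17.625 = 6.765
ΔCt(Fos7-/-) = 25.930 − 17.050 = 8.880
ΔΔCt = 8.880 − 6.765 = 2.115
Fold change = 2^(−2.115) = 0.2308

0.231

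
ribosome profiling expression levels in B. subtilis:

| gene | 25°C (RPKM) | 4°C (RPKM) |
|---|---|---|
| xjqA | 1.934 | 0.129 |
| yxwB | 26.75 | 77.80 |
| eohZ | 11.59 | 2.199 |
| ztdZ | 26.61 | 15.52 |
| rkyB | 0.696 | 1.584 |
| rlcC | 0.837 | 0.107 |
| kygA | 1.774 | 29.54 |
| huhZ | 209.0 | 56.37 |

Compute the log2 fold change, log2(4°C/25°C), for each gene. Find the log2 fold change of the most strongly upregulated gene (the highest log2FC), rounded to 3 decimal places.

4.058

log2(0.129/1.934) = -3.906  (xjqA)
log2(77.80/26.75) = 1.540  (yxwB)
log2(2.199/11.59) = -2.398  (eohZ)
log2(15.52/26.61) = -0.778  (ztdZ)
log2(1.584/0.696) = 1.186  (rkyB)
log2(0.107/0.837) = -2.968  (rlcC)
log2(29.54/1.774) = 4.058  (kygA)
log2(56.37/209.0) = -1.891  (huhZ)
kygA is most strongly upregulated.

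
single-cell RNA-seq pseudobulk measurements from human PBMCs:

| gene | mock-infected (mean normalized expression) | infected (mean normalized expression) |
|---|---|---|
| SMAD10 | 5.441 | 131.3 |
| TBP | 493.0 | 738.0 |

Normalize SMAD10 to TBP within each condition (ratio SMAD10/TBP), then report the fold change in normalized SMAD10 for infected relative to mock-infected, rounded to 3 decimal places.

16.120

SMAD10/TBP (mock-infected) = 5.441 / 493.0 = 0.011037
SMAD10/TBP (infected) = 131.3 / 738.0 = 0.17791
Fold change = 0.17791 / 0.011037 = 16.1204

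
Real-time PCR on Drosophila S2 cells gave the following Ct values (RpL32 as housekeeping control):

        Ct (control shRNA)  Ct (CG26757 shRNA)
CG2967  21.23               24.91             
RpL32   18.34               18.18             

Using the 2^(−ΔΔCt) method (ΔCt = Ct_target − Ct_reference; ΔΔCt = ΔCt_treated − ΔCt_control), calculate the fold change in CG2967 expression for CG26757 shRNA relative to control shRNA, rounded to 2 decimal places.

ΔCt(control shRNA) = 21.230 − 18.340 = 2.890
ΔCt(CG26757 shRNA) = 24.910 − 18.180 = 6.730
ΔΔCt = 6.730 − 2.890 = 3.840
Fold change = 2^(−3.840) = 0.070

0.07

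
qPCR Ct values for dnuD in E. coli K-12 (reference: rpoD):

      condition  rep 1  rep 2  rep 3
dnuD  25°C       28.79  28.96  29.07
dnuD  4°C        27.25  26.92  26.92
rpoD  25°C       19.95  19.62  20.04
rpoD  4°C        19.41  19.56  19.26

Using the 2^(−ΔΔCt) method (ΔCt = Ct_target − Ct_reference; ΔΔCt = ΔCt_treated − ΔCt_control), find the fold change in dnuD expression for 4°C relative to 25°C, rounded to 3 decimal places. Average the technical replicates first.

2.732

Mean Ct: dnuD 25°C 28.940; dnuD 4°C 27.030; rpoD 25°C 19.870; rpoD 4°C 19.410
ΔCt(25°C) = 28.940 − 19.870 = 9.070
ΔCt(4°C) = 27.030 − 19.410 = 7.620
ΔΔCt = 7.620 − 9.070 = -1.450
Fold change = 2^(−(-1.450)) = 2^1.450 = 2.7321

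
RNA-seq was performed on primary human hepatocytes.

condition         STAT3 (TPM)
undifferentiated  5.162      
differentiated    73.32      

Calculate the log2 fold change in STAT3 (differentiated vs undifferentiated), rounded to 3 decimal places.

Fold change = 73.32 / 5.162 = 14.2038
log2(14.2038) = 3.8282

3.828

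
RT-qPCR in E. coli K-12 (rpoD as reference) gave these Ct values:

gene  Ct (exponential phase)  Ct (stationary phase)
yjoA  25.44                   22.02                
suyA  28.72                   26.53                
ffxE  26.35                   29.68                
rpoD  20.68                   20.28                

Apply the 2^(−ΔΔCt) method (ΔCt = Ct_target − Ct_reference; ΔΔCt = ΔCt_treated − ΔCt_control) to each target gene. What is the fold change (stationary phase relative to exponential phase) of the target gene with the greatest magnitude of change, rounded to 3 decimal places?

yjoA: ΔΔCt = (22.02−20.28) − (25.44−20.68) = 1.74 − 4.76 = -3.02; fold change = 2^3.02 = 8.112
suyA: ΔΔCt = (26.53−20.28) − (28.72−20.68) = 6.25 − 8.04 = -1.79; fold change = 2^1.79 = 3.458
ffxE: ΔΔCt = (29.68−20.28) − (26.35−20.68) = 9.40 − 5.67 = 3.73; fold change = 2^-3.73 = 0.075
ffxE has the largest |ΔΔCt| = 3.73.

0.075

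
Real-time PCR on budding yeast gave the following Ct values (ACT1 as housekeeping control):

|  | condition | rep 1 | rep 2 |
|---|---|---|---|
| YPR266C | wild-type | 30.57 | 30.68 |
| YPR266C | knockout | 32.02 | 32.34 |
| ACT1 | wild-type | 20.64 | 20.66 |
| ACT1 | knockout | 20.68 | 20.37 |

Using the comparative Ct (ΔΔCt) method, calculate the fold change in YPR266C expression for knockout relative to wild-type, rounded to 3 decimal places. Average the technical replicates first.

Mean Ct: YPR266C wild-type 30.625; YPR266C knockout 32.180; ACT1 wild-type 20.650; ACT1 knockout 20.525
ΔCt(wild-type) = 30.625 − 20.650 = 9.975
ΔCt(knockout) = 32.180 − 20.525 = 11.655
ΔΔCt = 11.655 − 9.975 = 1.680
Fold change = 2^(−1.680) = 0.3121

0.312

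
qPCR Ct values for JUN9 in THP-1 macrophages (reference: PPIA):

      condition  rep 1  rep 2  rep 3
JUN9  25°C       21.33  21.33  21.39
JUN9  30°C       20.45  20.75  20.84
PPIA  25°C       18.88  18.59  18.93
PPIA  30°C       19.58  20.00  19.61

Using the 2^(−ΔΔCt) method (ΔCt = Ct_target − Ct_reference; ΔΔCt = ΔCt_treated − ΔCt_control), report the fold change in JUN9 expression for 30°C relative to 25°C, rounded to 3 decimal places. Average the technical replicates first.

3.031

Mean Ct: JUN9 25°C 21.350; JUN9 30°C 20.680; PPIA 25°C 18.800; PPIA 30°C 19.730
ΔCt(25°C) = 21.350 − 18.800 = 2.550
ΔCt(30°C) = 20.680 − 19.730 = 0.950
ΔΔCt = 0.950 − 2.550 = -1.600
Fold change = 2^(−(-1.600)) = 2^1.600 = 3.0314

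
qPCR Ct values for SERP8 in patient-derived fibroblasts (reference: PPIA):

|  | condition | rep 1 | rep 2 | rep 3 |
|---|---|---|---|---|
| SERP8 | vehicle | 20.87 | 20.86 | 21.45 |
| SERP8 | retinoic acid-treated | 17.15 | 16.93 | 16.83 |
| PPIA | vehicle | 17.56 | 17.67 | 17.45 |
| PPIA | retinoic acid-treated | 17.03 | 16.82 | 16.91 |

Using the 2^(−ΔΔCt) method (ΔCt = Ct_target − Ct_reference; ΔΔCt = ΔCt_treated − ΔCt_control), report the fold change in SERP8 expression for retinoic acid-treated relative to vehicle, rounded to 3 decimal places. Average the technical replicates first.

10.928

Mean Ct: SERP8 vehicle 21.060; SERP8 retinoic acid-treated 16.970; PPIA vehicle 17.560; PPIA retinoic acid-treated 16.920
ΔCt(vehicle) = 21.060 − 17.560 = 3.500
ΔCt(retinoic acid-treated) = 16.970 − 16.920 = 0.050
ΔΔCt = 0.050 − 3.500 = -3.450
Fold change = 2^(−(-3.450)) = 2^3.450 = 10.9283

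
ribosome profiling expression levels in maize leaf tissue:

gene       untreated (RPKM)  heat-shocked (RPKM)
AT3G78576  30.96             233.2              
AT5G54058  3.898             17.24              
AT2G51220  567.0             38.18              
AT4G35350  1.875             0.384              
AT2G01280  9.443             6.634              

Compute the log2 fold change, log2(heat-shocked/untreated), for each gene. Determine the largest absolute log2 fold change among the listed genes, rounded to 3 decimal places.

log2(233.2/30.96) = 2.913  (AT3G78576)
log2(17.24/3.898) = 2.145  (AT5G54058)
log2(38.18/567.0) = -3.892  (AT2G51220)
log2(0.384/1.875) = -2.288  (AT4G35350)
log2(6.634/9.443) = -0.509  (AT2G01280)
The largest magnitude belongs to AT2G51220.

3.892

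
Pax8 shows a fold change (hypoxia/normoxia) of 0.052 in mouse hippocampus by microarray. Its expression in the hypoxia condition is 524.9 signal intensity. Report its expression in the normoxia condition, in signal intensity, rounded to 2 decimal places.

10094.23

normoxia expression = 524.9 / 0.052 = 10094.23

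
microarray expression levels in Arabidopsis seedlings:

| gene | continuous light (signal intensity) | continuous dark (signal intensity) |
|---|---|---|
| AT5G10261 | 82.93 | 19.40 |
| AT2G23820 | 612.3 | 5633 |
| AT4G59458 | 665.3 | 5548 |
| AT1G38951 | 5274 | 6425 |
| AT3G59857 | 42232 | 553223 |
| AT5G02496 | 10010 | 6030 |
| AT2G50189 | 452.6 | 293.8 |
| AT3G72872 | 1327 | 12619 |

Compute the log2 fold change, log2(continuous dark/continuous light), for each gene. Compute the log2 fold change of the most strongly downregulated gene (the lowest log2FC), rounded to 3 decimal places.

log2(19.40/82.93) = -2.096  (AT5G10261)
log2(5633/612.3) = 3.202  (AT2G23820)
log2(5548/665.3) = 3.060  (AT4G59458)
log2(6425/5274) = 0.285  (AT1G38951)
log2(553223/42232) = 3.711  (AT3G59857)
log2(6030/10010) = -0.731  (AT5G02496)
log2(293.8/452.6) = -0.623  (AT2G50189)
log2(12619/1327) = 3.249  (AT3G72872)
AT5G10261 is most strongly downregulated.

-2.096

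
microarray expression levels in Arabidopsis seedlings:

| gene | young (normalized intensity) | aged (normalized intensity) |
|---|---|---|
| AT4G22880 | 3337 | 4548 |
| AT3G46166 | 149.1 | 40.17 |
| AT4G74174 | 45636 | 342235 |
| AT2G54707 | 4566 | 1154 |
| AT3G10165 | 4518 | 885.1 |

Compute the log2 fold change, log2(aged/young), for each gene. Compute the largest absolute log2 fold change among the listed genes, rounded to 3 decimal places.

2.907

log2(4548/3337) = 0.447  (AT4G22880)
log2(40.17/149.1) = -1.892  (AT3G46166)
log2(342235/45636) = 2.907  (AT4G74174)
log2(1154/4566) = -1.984  (AT2G54707)
log2(885.1/4518) = -2.352  (AT3G10165)
The largest magnitude belongs to AT4G74174.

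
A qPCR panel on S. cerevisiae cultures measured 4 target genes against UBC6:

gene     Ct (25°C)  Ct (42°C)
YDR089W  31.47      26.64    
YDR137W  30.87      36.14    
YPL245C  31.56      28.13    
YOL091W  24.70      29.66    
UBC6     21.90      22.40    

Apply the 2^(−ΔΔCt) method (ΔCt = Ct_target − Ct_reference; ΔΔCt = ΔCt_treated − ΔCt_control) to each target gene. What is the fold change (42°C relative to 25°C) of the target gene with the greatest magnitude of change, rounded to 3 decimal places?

YDR089W: ΔΔCt = (26.64−22.40) − (31.47−21.90) = 4.24 − 9.57 = -5.33; fold change = 2^5.33 = 40.224
YDR137W: ΔΔCt = (36.14−22.40) − (30.87−21.90) = 13.74 − 8.97 = 4.77; fold change = 2^-4.77 = 0.037
YPL245C: ΔΔCt = (28.13−22.40) − (31.56−21.90) = 5.73 − 9.66 = -3.93; fold change = 2^3.93 = 15.242
YOL091W: ΔΔCt = (29.66−22.40) − (24.70−21.90) = 7.26 − 2.80 = 4.46; fold change = 2^-4.46 = 0.045
YDR089W has the largest |ΔΔCt| = 5.33.

40.224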